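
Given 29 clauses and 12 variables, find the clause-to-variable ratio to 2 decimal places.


Clause-to-variable ratio = clauses / variables.
29 / 12 = 2.42.

2.42


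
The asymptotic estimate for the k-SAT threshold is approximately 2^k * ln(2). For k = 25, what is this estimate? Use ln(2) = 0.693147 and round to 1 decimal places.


Using the asymptotic formula: threshold ~ 2^k * ln(2).
2^25 = 33554432.
33554432 * 0.693147 = 23258153.9.

23258153.9


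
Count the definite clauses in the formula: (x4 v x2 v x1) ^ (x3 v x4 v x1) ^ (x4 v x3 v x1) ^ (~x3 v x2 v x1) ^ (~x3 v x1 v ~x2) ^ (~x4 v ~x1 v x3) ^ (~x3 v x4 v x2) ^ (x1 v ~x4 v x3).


A definite clause has exactly one positive literal.
Clause 1: 3 positive -> not definite
Clause 2: 3 positive -> not definite
Clause 3: 3 positive -> not definite
Clause 4: 2 positive -> not definite
Clause 5: 1 positive -> definite
Clause 6: 1 positive -> definite
Clause 7: 2 positive -> not definite
Clause 8: 2 positive -> not definite
Definite clause count = 2.

2


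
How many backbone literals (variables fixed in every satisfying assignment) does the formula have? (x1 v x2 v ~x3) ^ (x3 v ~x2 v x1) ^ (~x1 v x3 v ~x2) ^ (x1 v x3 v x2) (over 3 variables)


Find all satisfying assignments: 4 model(s).
Check which variables have the same value in every model.
No variable is fixed across all models.
Backbone size = 0.

0


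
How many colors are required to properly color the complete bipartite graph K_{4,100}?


K_{4,100} is bipartite by definition: the two parts are independent sets, with every edge crossing between them.
Color all vertices in one part with color 1 and all vertices in the other part with color 2.
Since the graph has at least one edge, one color does not suffice.
Chromatic number = 2.

2


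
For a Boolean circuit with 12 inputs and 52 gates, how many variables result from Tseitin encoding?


The Tseitin transformation introduces one auxiliary variable per gate.
Total variables = inputs + gates = 12 + 52 = 64.

64


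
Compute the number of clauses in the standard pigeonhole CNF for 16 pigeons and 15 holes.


The PHP encoding has two parts:
1) At-least-one-hole clauses: 16 (one per pigeon, each with 15 literals).
2) At-most-one-pigeon-per-hole clauses: 15 holes * C(16,2) = 15 * 120 = 1800.
Total clauses = 16 + 1800 = 1816.

1816


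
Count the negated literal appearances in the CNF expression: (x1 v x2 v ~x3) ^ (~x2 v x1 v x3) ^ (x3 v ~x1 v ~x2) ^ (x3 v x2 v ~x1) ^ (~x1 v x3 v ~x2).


Scan each clause for negated literals.
Clause 1: 1 negative; Clause 2: 1 negative; Clause 3: 2 negative; Clause 4: 1 negative; Clause 5: 2 negative.
Total negative literal occurrences = 7.

7


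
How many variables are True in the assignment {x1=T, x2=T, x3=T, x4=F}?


The weight is the number of variables assigned True.
True variables: x1, x2, x3.
Weight = 3.

3


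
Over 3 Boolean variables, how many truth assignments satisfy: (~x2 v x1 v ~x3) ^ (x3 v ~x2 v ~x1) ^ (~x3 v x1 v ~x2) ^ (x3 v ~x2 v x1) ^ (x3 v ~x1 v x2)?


Enumerate all 8 truth assignments over 3 variables.
Test each against every clause.
Satisfying assignments found: 4.

4


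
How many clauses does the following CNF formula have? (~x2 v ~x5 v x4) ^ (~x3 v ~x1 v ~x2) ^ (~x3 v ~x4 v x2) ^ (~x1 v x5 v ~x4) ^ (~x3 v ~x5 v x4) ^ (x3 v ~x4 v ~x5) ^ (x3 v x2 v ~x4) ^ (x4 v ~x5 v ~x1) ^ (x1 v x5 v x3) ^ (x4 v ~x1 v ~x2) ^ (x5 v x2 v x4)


Each group enclosed in parentheses joined by ^ is one clause.
Counting the conjuncts: 11 clauses.

11


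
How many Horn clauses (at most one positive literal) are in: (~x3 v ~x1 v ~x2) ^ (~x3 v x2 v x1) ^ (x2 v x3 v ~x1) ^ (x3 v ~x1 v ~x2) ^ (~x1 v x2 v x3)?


A Horn clause has at most one positive literal.
Clause 1: 0 positive lit(s) -> Horn
Clause 2: 2 positive lit(s) -> not Horn
Clause 3: 2 positive lit(s) -> not Horn
Clause 4: 1 positive lit(s) -> Horn
Clause 5: 2 positive lit(s) -> not Horn
Total Horn clauses = 2.

2


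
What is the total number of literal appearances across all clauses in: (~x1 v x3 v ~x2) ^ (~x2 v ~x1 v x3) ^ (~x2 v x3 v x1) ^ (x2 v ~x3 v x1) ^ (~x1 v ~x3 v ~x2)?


Clause lengths: 3, 3, 3, 3, 3.
Sum = 3 + 3 + 3 + 3 + 3 = 15.

15


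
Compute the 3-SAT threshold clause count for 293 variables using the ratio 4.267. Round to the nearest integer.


The 3-SAT phase transition occurs at approximately 4.267 clauses per variable.
m = 4.267 * 293 = 1250.231.
Rounded to nearest integer: 1250.

1250


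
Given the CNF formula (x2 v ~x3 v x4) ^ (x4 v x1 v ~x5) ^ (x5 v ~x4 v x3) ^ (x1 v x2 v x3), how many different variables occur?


Identify each distinct variable in the formula.
Variables found: x1, x2, x3, x4, x5.
Total distinct variables = 5.

5


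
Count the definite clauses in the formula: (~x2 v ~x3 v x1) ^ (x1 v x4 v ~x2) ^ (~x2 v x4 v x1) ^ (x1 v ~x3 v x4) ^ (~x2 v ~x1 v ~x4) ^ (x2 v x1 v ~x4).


A definite clause has exactly one positive literal.
Clause 1: 1 positive -> definite
Clause 2: 2 positive -> not definite
Clause 3: 2 positive -> not definite
Clause 4: 2 positive -> not definite
Clause 5: 0 positive -> not definite
Clause 6: 2 positive -> not definite
Definite clause count = 1.

1


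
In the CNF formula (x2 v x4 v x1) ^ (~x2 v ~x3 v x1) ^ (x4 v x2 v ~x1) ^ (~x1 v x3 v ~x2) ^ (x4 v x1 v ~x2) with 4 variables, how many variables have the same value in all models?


Find all satisfying assignments: 7 model(s).
Check which variables have the same value in every model.
No variable is fixed across all models.
Backbone size = 0.

0


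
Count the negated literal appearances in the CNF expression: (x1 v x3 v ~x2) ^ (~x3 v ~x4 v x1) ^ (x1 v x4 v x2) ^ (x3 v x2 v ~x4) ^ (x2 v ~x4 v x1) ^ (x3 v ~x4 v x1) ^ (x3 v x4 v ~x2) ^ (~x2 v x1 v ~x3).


Scan each clause for negated literals.
Clause 1: 1 negative; Clause 2: 2 negative; Clause 3: 0 negative; Clause 4: 1 negative; Clause 5: 1 negative; Clause 6: 1 negative; Clause 7: 1 negative; Clause 8: 2 negative.
Total negative literal occurrences = 9.

9


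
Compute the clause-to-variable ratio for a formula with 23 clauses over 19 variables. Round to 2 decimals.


Clause-to-variable ratio = clauses / variables.
23 / 19 = 1.21.

1.21


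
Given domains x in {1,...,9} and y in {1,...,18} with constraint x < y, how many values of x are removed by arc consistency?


For the constraint x < y, x needs a supporting value in y's domain.
x can be at most 17 (one less than y's maximum).
Valid x values from domain: 9 out of 9.
Pruned = 9 - 9 = 0.

0


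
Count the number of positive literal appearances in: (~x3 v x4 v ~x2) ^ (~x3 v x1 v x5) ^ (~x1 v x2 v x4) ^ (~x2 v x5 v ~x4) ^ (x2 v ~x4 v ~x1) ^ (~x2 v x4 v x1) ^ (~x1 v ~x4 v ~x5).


Scan each clause for unnegated literals.
Clause 1: 1 positive; Clause 2: 2 positive; Clause 3: 2 positive; Clause 4: 1 positive; Clause 5: 1 positive; Clause 6: 2 positive; Clause 7: 0 positive.
Total positive literal occurrences = 9.

9


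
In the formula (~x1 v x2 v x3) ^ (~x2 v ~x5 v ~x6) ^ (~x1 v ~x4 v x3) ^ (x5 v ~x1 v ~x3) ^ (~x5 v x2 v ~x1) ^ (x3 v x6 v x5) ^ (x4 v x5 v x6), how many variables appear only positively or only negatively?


A pure literal appears in only one polarity across all clauses.
Pure literals: x1 (negative only).
Count = 1.

1


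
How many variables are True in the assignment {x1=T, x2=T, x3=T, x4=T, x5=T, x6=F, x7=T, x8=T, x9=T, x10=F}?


The weight is the number of variables assigned True.
True variables: x1, x2, x3, x4, x5, x7, x8, x9.
Weight = 8.

8


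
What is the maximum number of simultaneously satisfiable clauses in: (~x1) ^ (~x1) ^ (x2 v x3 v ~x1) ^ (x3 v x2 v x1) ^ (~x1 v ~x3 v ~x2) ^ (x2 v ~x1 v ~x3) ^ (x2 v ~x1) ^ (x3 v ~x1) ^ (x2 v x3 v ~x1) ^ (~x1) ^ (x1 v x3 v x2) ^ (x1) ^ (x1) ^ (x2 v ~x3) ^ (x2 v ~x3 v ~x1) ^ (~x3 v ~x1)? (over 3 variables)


Enumerate all 8 truth assignments.
For each, count how many of the 16 clauses are satisfied.
The formula is not fully satisfiable, so the maximum is below 16.
Maximum simultaneously satisfiable clauses = 14.

14


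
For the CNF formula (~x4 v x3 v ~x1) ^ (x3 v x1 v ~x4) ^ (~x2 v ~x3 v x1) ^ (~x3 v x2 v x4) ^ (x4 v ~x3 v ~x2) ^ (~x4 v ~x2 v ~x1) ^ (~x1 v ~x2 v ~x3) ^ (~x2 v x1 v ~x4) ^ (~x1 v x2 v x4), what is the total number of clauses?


Each group enclosed in parentheses joined by ^ is one clause.
Counting the conjuncts: 9 clauses.

9


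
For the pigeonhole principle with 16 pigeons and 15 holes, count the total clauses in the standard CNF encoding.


The PHP encoding has two parts:
1) At-least-one-hole clauses: 16 (one per pigeon, each with 15 literals).
2) At-most-one-pigeon-per-hole clauses: 15 holes * C(16,2) = 15 * 120 = 1800.
Total clauses = 16 + 1800 = 1816.

1816


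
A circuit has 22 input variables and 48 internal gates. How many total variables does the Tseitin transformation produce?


The Tseitin transformation introduces one auxiliary variable per gate.
Total variables = inputs + gates = 22 + 48 = 70.

70


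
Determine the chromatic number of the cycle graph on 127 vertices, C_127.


An odd cycle cannot be 2-colored: alternating two colors around the cycle returns to the start with a conflict.
Since 127 is odd, three colors are required (and three suffice).
Chromatic number = 3.

3


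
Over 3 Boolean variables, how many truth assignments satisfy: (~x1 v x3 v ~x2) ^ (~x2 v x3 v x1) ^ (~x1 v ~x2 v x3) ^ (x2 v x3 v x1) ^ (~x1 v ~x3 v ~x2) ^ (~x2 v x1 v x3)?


Enumerate all 8 truth assignments over 3 variables.
Test each against every clause.
Satisfying assignments found: 4.

4


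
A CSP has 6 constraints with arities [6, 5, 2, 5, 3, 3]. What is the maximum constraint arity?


The arities are: 6, 5, 2, 5, 3, 3.
Scan for the maximum value.
Maximum arity = 6.

6


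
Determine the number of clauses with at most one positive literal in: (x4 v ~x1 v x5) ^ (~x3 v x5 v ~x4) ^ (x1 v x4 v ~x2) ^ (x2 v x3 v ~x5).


A Horn clause has at most one positive literal.
Clause 1: 2 positive lit(s) -> not Horn
Clause 2: 1 positive lit(s) -> Horn
Clause 3: 2 positive lit(s) -> not Horn
Clause 4: 2 positive lit(s) -> not Horn
Total Horn clauses = 1.

1


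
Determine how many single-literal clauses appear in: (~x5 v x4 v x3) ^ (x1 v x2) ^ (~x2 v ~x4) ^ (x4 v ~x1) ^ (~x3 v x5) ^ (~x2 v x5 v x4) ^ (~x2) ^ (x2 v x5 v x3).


A unit clause contains exactly one literal.
Unit clauses found: (~x2).
Count = 1.

1


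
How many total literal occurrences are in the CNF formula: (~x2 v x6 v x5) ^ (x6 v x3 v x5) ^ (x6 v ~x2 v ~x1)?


Clause lengths: 3, 3, 3.
Sum = 3 + 3 + 3 = 9.

9


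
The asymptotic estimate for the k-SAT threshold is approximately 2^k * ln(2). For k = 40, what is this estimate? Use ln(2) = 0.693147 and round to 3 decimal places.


Using the asymptotic formula: threshold ~ 2^k * ln(2).
2^40 = 1099511627776.
1099511627776 * 0.693147 = 762123186258.051.

762123186258.051


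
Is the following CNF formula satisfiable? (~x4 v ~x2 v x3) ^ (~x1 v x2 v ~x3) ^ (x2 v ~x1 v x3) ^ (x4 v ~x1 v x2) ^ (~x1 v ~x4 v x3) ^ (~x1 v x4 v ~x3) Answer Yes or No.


Check all 16 possible truth assignments.
Number of satisfying assignments found: 9.
The formula is satisfiable.

Yes


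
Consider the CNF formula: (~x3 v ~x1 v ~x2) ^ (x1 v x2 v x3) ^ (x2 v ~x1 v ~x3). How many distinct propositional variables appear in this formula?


Identify each distinct variable in the formula.
Variables found: x1, x2, x3.
Total distinct variables = 3.

3


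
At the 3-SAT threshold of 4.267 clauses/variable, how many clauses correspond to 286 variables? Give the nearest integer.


The 3-SAT phase transition occurs at approximately 4.267 clauses per variable.
m = 4.267 * 286 = 1220.362.
Rounded to nearest integer: 1220.

1220


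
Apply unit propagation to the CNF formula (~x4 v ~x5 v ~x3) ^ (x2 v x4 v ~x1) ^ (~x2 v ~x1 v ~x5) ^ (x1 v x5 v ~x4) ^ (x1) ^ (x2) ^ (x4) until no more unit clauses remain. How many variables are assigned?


Unit propagation repeatedly assigns the literal in any unit clause, then simplifies.
Assignments in order: x1 = T, x2 = T, x5 = F, x4 = T.
No further unit clauses remain.
Total variables assigned = 4.

4


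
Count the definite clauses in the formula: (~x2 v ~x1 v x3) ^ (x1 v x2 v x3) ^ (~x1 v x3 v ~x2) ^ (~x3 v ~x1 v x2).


A definite clause has exactly one positive literal.
Clause 1: 1 positive -> definite
Clause 2: 3 positive -> not definite
Clause 3: 1 positive -> definite
Clause 4: 1 positive -> definite
Definite clause count = 3.

3


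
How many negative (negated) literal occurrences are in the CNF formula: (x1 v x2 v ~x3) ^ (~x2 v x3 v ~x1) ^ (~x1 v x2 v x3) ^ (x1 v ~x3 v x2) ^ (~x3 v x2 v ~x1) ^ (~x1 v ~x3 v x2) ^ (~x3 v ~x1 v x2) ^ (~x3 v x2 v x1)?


Scan each clause for negated literals.
Clause 1: 1 negative; Clause 2: 2 negative; Clause 3: 1 negative; Clause 4: 1 negative; Clause 5: 2 negative; Clause 6: 2 negative; Clause 7: 2 negative; Clause 8: 1 negative.
Total negative literal occurrences = 12.

12


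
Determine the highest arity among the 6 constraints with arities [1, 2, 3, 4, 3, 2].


The arities are: 1, 2, 3, 4, 3, 2.
Scan for the maximum value.
Maximum arity = 4.

4


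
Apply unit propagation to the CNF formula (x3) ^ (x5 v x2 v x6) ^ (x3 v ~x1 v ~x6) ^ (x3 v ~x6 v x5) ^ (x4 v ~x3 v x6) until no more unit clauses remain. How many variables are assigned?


Unit propagation repeatedly assigns the literal in any unit clause, then simplifies.
Assignments in order: x3 = T.
No further unit clauses remain.
Total variables assigned = 1.

1


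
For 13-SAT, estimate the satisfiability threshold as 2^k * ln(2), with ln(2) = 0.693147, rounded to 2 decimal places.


Using the asymptotic formula: threshold ~ 2^k * ln(2).
2^13 = 8192.
8192 * 0.693147 = 5678.26.

5678.26


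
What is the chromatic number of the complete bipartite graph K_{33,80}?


K_{33,80} is bipartite by definition: the two parts are independent sets, with every edge crossing between them.
Color all vertices in one part with color 1 and all vertices in the other part with color 2.
Since the graph has at least one edge, one color does not suffice.
Chromatic number = 2.

2


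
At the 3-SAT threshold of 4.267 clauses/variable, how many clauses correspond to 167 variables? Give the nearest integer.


The 3-SAT phase transition occurs at approximately 4.267 clauses per variable.
m = 4.267 * 167 = 712.589.
Rounded to nearest integer: 713.

713


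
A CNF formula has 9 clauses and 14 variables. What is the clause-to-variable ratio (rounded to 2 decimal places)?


Clause-to-variable ratio = clauses / variables.
9 / 14 = 0.64.

0.64


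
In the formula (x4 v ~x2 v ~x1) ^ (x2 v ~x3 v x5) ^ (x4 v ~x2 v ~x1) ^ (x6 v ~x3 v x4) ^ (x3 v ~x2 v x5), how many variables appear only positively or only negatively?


A pure literal appears in only one polarity across all clauses.
Pure literals: x1 (negative only), x4 (positive only), x5 (positive only), x6 (positive only).
Count = 4.

4


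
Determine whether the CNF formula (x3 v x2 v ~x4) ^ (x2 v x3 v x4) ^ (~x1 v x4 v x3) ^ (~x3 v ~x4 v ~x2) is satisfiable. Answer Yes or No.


Check all 16 possible truth assignments.
Number of satisfying assignments found: 9.
The formula is satisfiable.

Yes


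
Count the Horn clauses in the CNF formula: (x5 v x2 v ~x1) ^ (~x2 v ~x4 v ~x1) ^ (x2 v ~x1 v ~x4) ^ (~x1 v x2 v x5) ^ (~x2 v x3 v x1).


A Horn clause has at most one positive literal.
Clause 1: 2 positive lit(s) -> not Horn
Clause 2: 0 positive lit(s) -> Horn
Clause 3: 1 positive lit(s) -> Horn
Clause 4: 2 positive lit(s) -> not Horn
Clause 5: 2 positive lit(s) -> not Horn
Total Horn clauses = 2.

2


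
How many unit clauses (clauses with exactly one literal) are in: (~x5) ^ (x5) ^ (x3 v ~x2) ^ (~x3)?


A unit clause contains exactly one literal.
Unit clauses found: (~x5), (x5), (~x3).
Count = 3.

3


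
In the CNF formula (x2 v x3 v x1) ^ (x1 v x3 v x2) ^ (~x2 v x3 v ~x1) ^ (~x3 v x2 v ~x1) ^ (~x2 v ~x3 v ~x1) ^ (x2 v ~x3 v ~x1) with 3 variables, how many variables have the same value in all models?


Find all satisfying assignments: 4 model(s).
Check which variables have the same value in every model.
No variable is fixed across all models.
Backbone size = 0.

0


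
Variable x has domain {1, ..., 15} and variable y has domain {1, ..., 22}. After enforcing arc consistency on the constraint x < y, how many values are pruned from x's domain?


For the constraint x < y, x needs a supporting value in y's domain.
x can be at most 21 (one less than y's maximum).
Valid x values from domain: 15 out of 15.
Pruned = 15 - 15 = 0.

0


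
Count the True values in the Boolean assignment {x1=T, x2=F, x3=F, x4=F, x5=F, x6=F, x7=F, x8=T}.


The weight is the number of variables assigned True.
True variables: x1, x8.
Weight = 2.

2


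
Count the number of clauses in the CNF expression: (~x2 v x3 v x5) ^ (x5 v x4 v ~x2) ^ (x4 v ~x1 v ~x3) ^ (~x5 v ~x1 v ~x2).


Each group enclosed in parentheses joined by ^ is one clause.
Counting the conjuncts: 4 clauses.

4


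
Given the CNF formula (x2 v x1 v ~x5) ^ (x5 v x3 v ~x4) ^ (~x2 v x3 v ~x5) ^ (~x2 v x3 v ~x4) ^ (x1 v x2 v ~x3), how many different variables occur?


Identify each distinct variable in the formula.
Variables found: x1, x2, x3, x4, x5.
Total distinct variables = 5.

5


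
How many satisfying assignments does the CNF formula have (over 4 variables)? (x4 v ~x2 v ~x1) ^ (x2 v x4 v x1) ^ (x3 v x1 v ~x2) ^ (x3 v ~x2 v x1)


Enumerate all 16 truth assignments over 4 variables.
Test each against every clause.
Satisfying assignments found: 10.

10


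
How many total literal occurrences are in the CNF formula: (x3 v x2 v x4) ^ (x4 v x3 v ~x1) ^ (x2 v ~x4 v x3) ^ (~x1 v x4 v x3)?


Clause lengths: 3, 3, 3, 3.
Sum = 3 + 3 + 3 + 3 = 12.

12


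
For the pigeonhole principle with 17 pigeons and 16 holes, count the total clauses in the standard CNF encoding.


The PHP encoding has two parts:
1) At-least-one-hole clauses: 17 (one per pigeon, each with 16 literals).
2) At-most-one-pigeon-per-hole clauses: 16 holes * C(17,2) = 16 * 136 = 2176.
Total clauses = 17 + 2176 = 2193.

2193


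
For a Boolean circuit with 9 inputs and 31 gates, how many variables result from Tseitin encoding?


The Tseitin transformation introduces one auxiliary variable per gate.
Total variables = inputs + gates = 9 + 31 = 40.

40


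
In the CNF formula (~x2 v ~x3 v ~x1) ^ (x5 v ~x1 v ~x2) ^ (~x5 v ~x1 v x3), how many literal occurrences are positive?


Scan each clause for unnegated literals.
Clause 1: 0 positive; Clause 2: 1 positive; Clause 3: 1 positive.
Total positive literal occurrences = 2.

2


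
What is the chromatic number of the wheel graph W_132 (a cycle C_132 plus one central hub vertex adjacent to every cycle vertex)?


W_132 consists of the cycle C_132 together with a hub vertex adjacent to every cycle vertex.
The cycle C_132 needs 2 colors (even cycle -> 2).
The hub is adjacent to every cycle vertex, so it must receive a new color distinct from all of them.
Chromatic number = 2 + 1 = 3.

3


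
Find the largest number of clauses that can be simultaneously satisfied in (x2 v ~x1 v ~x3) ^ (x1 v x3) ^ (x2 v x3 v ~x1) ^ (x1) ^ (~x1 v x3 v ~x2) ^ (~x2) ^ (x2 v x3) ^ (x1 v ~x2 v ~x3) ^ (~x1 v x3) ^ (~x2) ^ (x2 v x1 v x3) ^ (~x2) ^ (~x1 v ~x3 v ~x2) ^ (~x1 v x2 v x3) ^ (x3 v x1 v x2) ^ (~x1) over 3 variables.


Enumerate all 8 truth assignments.
For each, count how many of the 16 clauses are satisfied.
The formula is not fully satisfiable, so the maximum is below 16.
Maximum simultaneously satisfiable clauses = 15.

15


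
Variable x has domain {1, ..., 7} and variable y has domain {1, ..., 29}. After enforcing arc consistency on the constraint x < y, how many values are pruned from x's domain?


For the constraint x < y, x needs a supporting value in y's domain.
x can be at most 28 (one less than y's maximum).
Valid x values from domain: 7 out of 7.
Pruned = 7 - 7 = 0.

0


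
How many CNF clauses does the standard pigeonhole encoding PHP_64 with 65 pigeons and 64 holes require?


The PHP encoding has two parts:
1) At-least-one-hole clauses: 65 (one per pigeon, each with 64 literals).
2) At-most-one-pigeon-per-hole clauses: 64 holes * C(65,2) = 64 * 2080 = 133120.
Total clauses = 65 + 133120 = 133185.

133185


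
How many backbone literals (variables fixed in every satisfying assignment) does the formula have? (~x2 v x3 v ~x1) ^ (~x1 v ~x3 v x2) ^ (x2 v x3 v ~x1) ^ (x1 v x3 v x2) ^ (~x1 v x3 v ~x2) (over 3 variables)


Find all satisfying assignments: 4 model(s).
Check which variables have the same value in every model.
No variable is fixed across all models.
Backbone size = 0.

0


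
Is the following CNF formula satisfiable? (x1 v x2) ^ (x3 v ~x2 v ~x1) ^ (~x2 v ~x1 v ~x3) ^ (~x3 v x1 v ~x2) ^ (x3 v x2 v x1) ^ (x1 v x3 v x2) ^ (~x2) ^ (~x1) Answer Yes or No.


Check all 8 possible truth assignments.
Number of satisfying assignments found: 0.
The formula is unsatisfiable.

No


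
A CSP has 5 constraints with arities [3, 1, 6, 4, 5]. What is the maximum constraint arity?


The arities are: 3, 1, 6, 4, 5.
Scan for the maximum value.
Maximum arity = 6.

6


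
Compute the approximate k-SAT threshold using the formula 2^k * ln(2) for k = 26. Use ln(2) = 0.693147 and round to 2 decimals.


Using the asymptotic formula: threshold ~ 2^k * ln(2).
2^26 = 67108864.
67108864 * 0.693147 = 46516307.76.

46516307.76


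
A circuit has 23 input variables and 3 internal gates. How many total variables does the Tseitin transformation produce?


The Tseitin transformation introduces one auxiliary variable per gate.
Total variables = inputs + gates = 23 + 3 = 26.

26


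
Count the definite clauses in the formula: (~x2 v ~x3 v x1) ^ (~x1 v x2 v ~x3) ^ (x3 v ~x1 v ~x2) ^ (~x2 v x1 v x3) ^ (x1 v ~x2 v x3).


A definite clause has exactly one positive literal.
Clause 1: 1 positive -> definite
Clause 2: 1 positive -> definite
Clause 3: 1 positive -> definite
Clause 4: 2 positive -> not definite
Clause 5: 2 positive -> not definite
Definite clause count = 3.

3


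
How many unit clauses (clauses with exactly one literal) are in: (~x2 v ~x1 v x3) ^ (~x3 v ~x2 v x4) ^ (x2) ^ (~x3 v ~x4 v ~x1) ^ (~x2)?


A unit clause contains exactly one literal.
Unit clauses found: (x2), (~x2).
Count = 2.

2


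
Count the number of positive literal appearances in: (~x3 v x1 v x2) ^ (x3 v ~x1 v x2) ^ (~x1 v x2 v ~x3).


Scan each clause for unnegated literals.
Clause 1: 2 positive; Clause 2: 2 positive; Clause 3: 1 positive.
Total positive literal occurrences = 5.

5


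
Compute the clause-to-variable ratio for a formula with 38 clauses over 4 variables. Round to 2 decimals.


Clause-to-variable ratio = clauses / variables.
38 / 4 = 9.5.

9.5


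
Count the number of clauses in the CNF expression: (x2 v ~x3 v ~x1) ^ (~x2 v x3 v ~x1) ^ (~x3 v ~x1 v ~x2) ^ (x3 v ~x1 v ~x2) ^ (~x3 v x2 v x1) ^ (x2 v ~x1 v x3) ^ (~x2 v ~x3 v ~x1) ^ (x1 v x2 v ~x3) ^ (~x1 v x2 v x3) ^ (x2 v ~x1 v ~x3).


Each group enclosed in parentheses joined by ^ is one clause.
Counting the conjuncts: 10 clauses.

10


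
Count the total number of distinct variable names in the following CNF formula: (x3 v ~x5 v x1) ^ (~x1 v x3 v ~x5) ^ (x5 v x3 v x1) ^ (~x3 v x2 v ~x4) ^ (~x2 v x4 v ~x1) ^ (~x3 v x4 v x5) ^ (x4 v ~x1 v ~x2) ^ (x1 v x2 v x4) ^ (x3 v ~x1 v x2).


Identify each distinct variable in the formula.
Variables found: x1, x2, x3, x4, x5.
Total distinct variables = 5.

5


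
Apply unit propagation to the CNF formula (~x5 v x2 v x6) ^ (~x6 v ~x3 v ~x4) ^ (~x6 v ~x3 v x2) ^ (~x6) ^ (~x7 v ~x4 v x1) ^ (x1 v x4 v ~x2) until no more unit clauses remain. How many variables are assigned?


Unit propagation repeatedly assigns the literal in any unit clause, then simplifies.
Assignments in order: x6 = F.
No further unit clauses remain.
Total variables assigned = 1.

1


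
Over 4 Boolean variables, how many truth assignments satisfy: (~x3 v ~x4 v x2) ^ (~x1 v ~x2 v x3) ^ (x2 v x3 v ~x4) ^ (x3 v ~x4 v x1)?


Enumerate all 16 truth assignments over 4 variables.
Test each against every clause.
Satisfying assignments found: 9.

9


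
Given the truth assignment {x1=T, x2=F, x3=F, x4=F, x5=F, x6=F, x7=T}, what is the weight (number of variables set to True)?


The weight is the number of variables assigned True.
True variables: x1, x7.
Weight = 2.

2


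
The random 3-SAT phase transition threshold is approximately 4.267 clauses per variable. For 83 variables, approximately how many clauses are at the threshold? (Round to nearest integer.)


The 3-SAT phase transition occurs at approximately 4.267 clauses per variable.
m = 4.267 * 83 = 354.161.
Rounded to nearest integer: 354.

354


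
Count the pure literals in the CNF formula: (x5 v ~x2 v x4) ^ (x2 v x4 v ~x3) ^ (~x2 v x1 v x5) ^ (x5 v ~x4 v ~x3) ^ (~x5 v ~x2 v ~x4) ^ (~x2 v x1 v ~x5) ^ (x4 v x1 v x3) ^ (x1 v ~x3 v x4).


A pure literal appears in only one polarity across all clauses.
Pure literals: x1 (positive only).
Count = 1.

1


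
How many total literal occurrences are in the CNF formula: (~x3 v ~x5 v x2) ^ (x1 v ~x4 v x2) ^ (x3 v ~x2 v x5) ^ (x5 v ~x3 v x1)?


Clause lengths: 3, 3, 3, 3.
Sum = 3 + 3 + 3 + 3 = 12.

12


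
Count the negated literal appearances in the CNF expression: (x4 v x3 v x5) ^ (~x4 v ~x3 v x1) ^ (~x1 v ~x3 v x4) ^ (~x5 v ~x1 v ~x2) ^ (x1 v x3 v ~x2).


Scan each clause for negated literals.
Clause 1: 0 negative; Clause 2: 2 negative; Clause 3: 2 negative; Clause 4: 3 negative; Clause 5: 1 negative.
Total negative literal occurrences = 8.

8


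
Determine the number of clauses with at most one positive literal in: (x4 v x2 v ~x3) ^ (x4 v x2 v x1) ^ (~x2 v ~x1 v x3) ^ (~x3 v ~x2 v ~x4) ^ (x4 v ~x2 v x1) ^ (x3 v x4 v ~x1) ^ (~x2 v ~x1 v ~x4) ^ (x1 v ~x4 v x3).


A Horn clause has at most one positive literal.
Clause 1: 2 positive lit(s) -> not Horn
Clause 2: 3 positive lit(s) -> not Horn
Clause 3: 1 positive lit(s) -> Horn
Clause 4: 0 positive lit(s) -> Horn
Clause 5: 2 positive lit(s) -> not Horn
Clause 6: 2 positive lit(s) -> not Horn
Clause 7: 0 positive lit(s) -> Horn
Clause 8: 2 positive lit(s) -> not Horn
Total Horn clauses = 3.

3


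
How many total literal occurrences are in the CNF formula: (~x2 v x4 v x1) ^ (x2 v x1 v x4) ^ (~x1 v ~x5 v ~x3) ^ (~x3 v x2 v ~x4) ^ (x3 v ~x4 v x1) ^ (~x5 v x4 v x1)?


Clause lengths: 3, 3, 3, 3, 3, 3.
Sum = 3 + 3 + 3 + 3 + 3 + 3 = 18.

18


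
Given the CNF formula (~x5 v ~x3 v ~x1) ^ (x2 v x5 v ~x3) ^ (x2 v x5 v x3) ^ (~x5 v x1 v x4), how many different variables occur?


Identify each distinct variable in the formula.
Variables found: x1, x2, x3, x4, x5.
Total distinct variables = 5.

5


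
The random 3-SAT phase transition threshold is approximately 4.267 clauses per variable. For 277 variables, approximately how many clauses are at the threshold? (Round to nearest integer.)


The 3-SAT phase transition occurs at approximately 4.267 clauses per variable.
m = 4.267 * 277 = 1181.959.
Rounded to nearest integer: 1182.

1182


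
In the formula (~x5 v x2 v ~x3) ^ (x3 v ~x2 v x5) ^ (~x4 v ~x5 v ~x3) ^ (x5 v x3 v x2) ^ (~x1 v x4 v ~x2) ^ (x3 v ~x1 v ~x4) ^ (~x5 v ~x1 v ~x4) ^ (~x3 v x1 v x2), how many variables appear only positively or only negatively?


A pure literal appears in only one polarity across all clauses.
No pure literals found.
Count = 0.

0


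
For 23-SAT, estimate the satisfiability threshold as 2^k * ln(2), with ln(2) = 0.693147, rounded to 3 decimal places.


Using the asymptotic formula: threshold ~ 2^k * ln(2).
2^23 = 8388608.
8388608 * 0.693147 = 5814538.469.

5814538.469


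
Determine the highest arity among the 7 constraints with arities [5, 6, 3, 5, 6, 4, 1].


The arities are: 5, 6, 3, 5, 6, 4, 1.
Scan for the maximum value.
Maximum arity = 6.

6


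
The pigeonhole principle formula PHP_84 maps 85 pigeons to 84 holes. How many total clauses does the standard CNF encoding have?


The PHP encoding has two parts:
1) At-least-one-hole clauses: 85 (one per pigeon, each with 84 literals).
2) At-most-one-pigeon-per-hole clauses: 84 holes * C(85,2) = 84 * 3570 = 299880.
Total clauses = 85 + 299880 = 299965.

299965


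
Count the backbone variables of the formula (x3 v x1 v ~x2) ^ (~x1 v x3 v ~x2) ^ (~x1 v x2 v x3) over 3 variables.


Find all satisfying assignments: 5 model(s).
Check which variables have the same value in every model.
No variable is fixed across all models.
Backbone size = 0.

0


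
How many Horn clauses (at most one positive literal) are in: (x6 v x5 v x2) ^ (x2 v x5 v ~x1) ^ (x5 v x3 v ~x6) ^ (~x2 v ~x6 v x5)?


A Horn clause has at most one positive literal.
Clause 1: 3 positive lit(s) -> not Horn
Clause 2: 2 positive lit(s) -> not Horn
Clause 3: 2 positive lit(s) -> not Horn
Clause 4: 1 positive lit(s) -> Horn
Total Horn clauses = 1.

1


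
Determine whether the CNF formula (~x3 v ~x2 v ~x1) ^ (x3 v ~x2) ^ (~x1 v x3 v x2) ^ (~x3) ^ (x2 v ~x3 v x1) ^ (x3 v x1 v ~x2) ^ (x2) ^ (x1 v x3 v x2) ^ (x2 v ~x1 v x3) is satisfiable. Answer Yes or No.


Check all 8 possible truth assignments.
Number of satisfying assignments found: 0.
The formula is unsatisfiable.

No


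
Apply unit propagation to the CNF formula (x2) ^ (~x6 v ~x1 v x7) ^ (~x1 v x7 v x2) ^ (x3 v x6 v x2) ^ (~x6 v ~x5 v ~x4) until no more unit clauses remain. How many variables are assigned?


Unit propagation repeatedly assigns the literal in any unit clause, then simplifies.
Assignments in order: x2 = T.
No further unit clauses remain.
Total variables assigned = 1.

1


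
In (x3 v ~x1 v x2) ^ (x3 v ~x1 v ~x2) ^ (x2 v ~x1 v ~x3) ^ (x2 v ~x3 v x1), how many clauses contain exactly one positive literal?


A definite clause has exactly one positive literal.
Clause 1: 2 positive -> not definite
Clause 2: 1 positive -> definite
Clause 3: 1 positive -> definite
Clause 4: 2 positive -> not definite
Definite clause count = 2.

2


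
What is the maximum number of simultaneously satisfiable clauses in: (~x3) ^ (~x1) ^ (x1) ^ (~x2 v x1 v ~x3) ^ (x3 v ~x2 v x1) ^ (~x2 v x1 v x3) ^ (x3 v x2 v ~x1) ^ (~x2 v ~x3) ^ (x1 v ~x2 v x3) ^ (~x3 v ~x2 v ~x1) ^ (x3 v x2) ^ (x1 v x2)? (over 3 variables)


Enumerate all 8 truth assignments.
For each, count how many of the 12 clauses are satisfied.
The formula is not fully satisfiable, so the maximum is below 12.
Maximum simultaneously satisfiable clauses = 11.

11


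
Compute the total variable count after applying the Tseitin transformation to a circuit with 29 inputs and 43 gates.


The Tseitin transformation introduces one auxiliary variable per gate.
Total variables = inputs + gates = 29 + 43 = 72.

72


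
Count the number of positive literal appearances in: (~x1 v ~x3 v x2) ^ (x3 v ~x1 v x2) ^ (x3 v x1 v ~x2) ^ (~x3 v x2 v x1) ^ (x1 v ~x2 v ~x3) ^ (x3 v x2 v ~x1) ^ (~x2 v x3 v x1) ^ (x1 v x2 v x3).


Scan each clause for unnegated literals.
Clause 1: 1 positive; Clause 2: 2 positive; Clause 3: 2 positive; Clause 4: 2 positive; Clause 5: 1 positive; Clause 6: 2 positive; Clause 7: 2 positive; Clause 8: 3 positive.
Total positive literal occurrences = 15.

15


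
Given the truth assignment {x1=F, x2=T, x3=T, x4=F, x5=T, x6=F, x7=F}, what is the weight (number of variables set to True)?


The weight is the number of variables assigned True.
True variables: x2, x3, x5.
Weight = 3.

3


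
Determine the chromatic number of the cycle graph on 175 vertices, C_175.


An odd cycle cannot be 2-colored: alternating two colors around the cycle returns to the start with a conflict.
Since 175 is odd, three colors are required (and three suffice).
Chromatic number = 3.

3


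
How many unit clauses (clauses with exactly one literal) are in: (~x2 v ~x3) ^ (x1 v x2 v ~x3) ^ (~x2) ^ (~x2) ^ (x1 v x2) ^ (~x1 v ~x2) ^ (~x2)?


A unit clause contains exactly one literal.
Unit clauses found: (~x2), (~x2), (~x2).
Count = 3.

3


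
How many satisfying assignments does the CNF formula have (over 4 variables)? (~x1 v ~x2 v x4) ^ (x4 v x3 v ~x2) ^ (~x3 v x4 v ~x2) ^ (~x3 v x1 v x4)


Enumerate all 16 truth assignments over 4 variables.
Test each against every clause.
Satisfying assignments found: 11.

11


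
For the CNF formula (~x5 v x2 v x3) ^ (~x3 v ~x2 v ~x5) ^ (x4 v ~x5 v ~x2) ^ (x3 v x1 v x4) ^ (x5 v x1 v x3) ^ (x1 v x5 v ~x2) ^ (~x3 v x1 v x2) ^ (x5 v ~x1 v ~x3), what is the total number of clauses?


Each group enclosed in parentheses joined by ^ is one clause.
Counting the conjuncts: 8 clauses.

8


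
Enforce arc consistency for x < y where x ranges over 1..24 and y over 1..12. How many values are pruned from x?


For the constraint x < y, x needs a supporting value in y's domain.
x can be at most 11 (one less than y's maximum).
Valid x values from domain: 11 out of 24.
Pruned = 24 - 11 = 13.

13


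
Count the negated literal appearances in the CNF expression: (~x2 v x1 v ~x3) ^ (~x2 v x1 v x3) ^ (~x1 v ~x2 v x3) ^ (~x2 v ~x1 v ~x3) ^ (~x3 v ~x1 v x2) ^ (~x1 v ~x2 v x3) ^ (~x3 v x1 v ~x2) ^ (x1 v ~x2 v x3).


Scan each clause for negated literals.
Clause 1: 2 negative; Clause 2: 1 negative; Clause 3: 2 negative; Clause 4: 3 negative; Clause 5: 2 negative; Clause 6: 2 negative; Clause 7: 2 negative; Clause 8: 1 negative.
Total negative literal occurrences = 15.

15


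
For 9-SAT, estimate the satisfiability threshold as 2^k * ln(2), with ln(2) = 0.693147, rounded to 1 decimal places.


Using the asymptotic formula: threshold ~ 2^k * ln(2).
2^9 = 512.
512 * 0.693147 = 354.9.

354.9


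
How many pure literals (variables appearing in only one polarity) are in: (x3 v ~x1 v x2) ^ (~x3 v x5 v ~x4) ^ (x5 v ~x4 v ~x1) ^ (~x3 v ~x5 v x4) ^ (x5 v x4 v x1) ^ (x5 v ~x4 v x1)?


A pure literal appears in only one polarity across all clauses.
Pure literals: x2 (positive only).
Count = 1.

1


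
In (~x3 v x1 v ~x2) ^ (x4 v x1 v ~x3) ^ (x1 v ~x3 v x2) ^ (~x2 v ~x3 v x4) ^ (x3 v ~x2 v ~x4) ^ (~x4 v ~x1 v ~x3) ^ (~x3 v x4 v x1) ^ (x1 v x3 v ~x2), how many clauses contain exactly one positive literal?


A definite clause has exactly one positive literal.
Clause 1: 1 positive -> definite
Clause 2: 2 positive -> not definite
Clause 3: 2 positive -> not definite
Clause 4: 1 positive -> definite
Clause 5: 1 positive -> definite
Clause 6: 0 positive -> not definite
Clause 7: 2 positive -> not definite
Clause 8: 2 positive -> not definite
Definite clause count = 3.

3


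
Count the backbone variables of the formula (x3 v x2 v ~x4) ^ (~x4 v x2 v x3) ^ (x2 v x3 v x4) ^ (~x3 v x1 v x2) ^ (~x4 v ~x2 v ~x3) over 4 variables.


Find all satisfying assignments: 8 model(s).
Check which variables have the same value in every model.
No variable is fixed across all models.
Backbone size = 0.

0


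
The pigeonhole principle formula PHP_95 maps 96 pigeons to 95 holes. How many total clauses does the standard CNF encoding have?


The PHP encoding has two parts:
1) At-least-one-hole clauses: 96 (one per pigeon, each with 95 literals).
2) At-most-one-pigeon-per-hole clauses: 95 holes * C(96,2) = 95 * 4560 = 433200.
Total clauses = 96 + 433200 = 433296.

433296


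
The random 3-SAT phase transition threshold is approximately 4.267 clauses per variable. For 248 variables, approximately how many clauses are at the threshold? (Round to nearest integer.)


The 3-SAT phase transition occurs at approximately 4.267 clauses per variable.
m = 4.267 * 248 = 1058.216.
Rounded to nearest integer: 1058.

1058


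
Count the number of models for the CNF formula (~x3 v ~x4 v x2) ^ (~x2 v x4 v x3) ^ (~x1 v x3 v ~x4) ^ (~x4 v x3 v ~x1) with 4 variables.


Enumerate all 16 truth assignments over 4 variables.
Test each against every clause.
Satisfying assignments found: 10.

10


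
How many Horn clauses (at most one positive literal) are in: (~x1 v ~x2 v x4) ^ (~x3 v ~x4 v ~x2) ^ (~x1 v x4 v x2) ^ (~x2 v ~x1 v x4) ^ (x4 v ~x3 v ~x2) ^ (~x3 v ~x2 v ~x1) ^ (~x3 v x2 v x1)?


A Horn clause has at most one positive literal.
Clause 1: 1 positive lit(s) -> Horn
Clause 2: 0 positive lit(s) -> Horn
Clause 3: 2 positive lit(s) -> not Horn
Clause 4: 1 positive lit(s) -> Horn
Clause 5: 1 positive lit(s) -> Horn
Clause 6: 0 positive lit(s) -> Horn
Clause 7: 2 positive lit(s) -> not Horn
Total Horn clauses = 5.

5


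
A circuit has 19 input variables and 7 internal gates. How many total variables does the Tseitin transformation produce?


The Tseitin transformation introduces one auxiliary variable per gate.
Total variables = inputs + gates = 19 + 7 = 26.

26


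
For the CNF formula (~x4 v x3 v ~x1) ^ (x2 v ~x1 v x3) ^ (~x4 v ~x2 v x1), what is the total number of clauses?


Each group enclosed in parentheses joined by ^ is one clause.
Counting the conjuncts: 3 clauses.

3


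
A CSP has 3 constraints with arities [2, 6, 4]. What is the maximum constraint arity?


The arities are: 2, 6, 4.
Scan for the maximum value.
Maximum arity = 6.

6


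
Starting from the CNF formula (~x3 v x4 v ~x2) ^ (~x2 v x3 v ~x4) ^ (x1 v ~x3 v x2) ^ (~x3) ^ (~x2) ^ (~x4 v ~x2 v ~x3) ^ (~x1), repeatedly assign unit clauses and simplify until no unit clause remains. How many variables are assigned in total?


Unit propagation repeatedly assigns the literal in any unit clause, then simplifies.
Assignments in order: x3 = F, x2 = F, x1 = F.
No further unit clauses remain.
Total variables assigned = 3.

3


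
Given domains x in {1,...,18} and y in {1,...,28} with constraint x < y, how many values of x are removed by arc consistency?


For the constraint x < y, x needs a supporting value in y's domain.
x can be at most 27 (one less than y's maximum).
Valid x values from domain: 18 out of 18.
Pruned = 18 - 18 = 0.

0


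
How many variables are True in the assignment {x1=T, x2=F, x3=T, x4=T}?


The weight is the number of variables assigned True.
True variables: x1, x3, x4.
Weight = 3.

3


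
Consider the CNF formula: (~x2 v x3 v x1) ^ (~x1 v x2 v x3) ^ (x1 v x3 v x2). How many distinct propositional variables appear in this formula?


Identify each distinct variable in the formula.
Variables found: x1, x2, x3.
Total distinct variables = 3.

3


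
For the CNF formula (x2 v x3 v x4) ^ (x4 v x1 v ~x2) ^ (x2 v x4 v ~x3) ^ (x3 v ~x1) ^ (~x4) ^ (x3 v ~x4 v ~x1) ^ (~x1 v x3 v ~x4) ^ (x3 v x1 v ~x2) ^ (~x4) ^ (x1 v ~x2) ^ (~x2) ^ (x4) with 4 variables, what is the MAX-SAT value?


Enumerate all 16 truth assignments.
For each, count how many of the 12 clauses are satisfied.
The formula is not fully satisfiable, so the maximum is below 12.
Maximum simultaneously satisfiable clauses = 10.

10


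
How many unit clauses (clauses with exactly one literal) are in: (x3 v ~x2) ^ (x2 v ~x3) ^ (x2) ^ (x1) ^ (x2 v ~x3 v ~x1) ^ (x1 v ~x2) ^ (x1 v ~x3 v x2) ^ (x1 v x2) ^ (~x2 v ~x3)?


A unit clause contains exactly one literal.
Unit clauses found: (x2), (x1).
Count = 2.

2


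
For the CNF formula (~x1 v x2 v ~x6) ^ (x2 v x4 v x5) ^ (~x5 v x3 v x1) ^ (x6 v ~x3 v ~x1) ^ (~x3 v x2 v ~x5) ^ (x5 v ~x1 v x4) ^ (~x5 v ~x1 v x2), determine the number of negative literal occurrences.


Scan each clause for negated literals.
Clause 1: 2 negative; Clause 2: 0 negative; Clause 3: 1 negative; Clause 4: 2 negative; Clause 5: 2 negative; Clause 6: 1 negative; Clause 7: 2 negative.
Total negative literal occurrences = 10.

10


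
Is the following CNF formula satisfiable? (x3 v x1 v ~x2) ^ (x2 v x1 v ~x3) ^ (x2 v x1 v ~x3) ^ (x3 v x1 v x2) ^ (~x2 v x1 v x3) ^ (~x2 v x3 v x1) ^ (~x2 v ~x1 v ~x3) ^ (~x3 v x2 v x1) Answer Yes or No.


Check all 8 possible truth assignments.
Number of satisfying assignments found: 4.
The formula is satisfiable.

Yes


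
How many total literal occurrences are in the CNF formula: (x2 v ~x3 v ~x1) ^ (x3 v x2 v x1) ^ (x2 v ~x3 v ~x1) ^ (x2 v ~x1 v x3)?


Clause lengths: 3, 3, 3, 3.
Sum = 3 + 3 + 3 + 3 = 12.

12
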